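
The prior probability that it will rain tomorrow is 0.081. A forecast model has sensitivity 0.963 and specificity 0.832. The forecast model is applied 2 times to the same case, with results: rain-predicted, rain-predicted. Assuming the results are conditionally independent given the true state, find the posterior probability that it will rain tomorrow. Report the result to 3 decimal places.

With H the event that it will rain tomorrow, the joint likelihood of the observed sequence is P(data|H) = 0.963·0.963 = 0.92737 and P(data|¬H) = 0.168·0.168 = 0.028224.
Bayes: P(H|data) = 0.081·0.92737 / (0.081·0.92737 + 0.919·0.028224) = 0.075117/0.10105 = 0.7433.

Posterior P(H) ≈ 0.743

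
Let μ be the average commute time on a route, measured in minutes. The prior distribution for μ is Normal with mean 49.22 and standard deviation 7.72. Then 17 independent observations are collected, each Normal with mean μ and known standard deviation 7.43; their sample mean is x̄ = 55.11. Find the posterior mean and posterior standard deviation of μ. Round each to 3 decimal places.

Posterior mean ≈ 54.806; posterior SD ≈ 1.755

With known σ, the Normal prior is conjugate. Weight on the data is w = (n/σ²)/(n/σ² + 1/τ₀²) = 0.307944/(0.307944+0.0167790) = 0.94833.
Posterior mean = w·x̄ + (1−w)·μ₀ = 0.94833·55.11 + 0.051672·49.22 = 54.806. Posterior variance = 1/(0.307944+0.0167790) = 3.07955, so SD = 1.755.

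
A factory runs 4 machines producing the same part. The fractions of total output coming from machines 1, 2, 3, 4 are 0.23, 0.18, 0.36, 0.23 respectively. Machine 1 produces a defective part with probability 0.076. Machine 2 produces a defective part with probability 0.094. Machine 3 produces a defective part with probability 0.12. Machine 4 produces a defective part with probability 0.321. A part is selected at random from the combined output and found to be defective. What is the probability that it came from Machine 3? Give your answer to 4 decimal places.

P(defective|M1) = 0.076; P(defective|M2) = 0.094; P(defective|M3) = 0.12; P(defective|M4) = 0.321.
Prior × likelihood for each source: 0.23·0.076=0.01748, 0.18·0.094=0.01692, 0.36·0.12=0.04320, 0.23·0.321=0.07383. Summing gives P(defective) = 0.15143.
P(Machine 3 | defective) = 0.04320 / 0.15143 = 0.2853.

Posterior probability ≈ 0.2853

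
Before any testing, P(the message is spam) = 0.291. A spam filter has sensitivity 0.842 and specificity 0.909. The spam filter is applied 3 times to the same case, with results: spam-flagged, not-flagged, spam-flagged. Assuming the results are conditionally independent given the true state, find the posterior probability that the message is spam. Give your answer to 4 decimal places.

Posterior P(H) ≈ 0.8593

Let H be the event that the message is spam; start with P(H) = 0.291. P('spam-flagged'|H) = 0.842, P('spam-flagged'|¬H) = 0.091.
Update on result 1 ('spam-flagged'): P(H) ← 0.842·0.2910 / (0.842·0.2910 + 0.091·0.7090) = 0.24502/0.30954 = 0.7916.
Update on result 2 ('not-flagged'): P(H) ← 0.158·0.7916 / (0.158·0.7916 + 0.909·0.2084) = 0.12507/0.31453 = 0.3976.
Update on result 3 ('spam-flagged'): P(H) ← 0.842·0.3976 / (0.842·0.3976 + 0.091·0.6024) = 0.33480/0.38962 = 0.8593.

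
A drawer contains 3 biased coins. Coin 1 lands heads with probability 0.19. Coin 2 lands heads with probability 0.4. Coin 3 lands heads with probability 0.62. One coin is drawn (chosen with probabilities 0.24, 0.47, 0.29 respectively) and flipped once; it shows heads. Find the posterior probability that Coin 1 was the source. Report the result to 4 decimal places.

Posterior probability ≈ 0.1103

Tabulate prior·likelihood by source: [1] prior 0.24, lik 0.19, product 0.04560; [2] prior 0.47, lik 0.4, product 0.1880; [3] prior 0.29, lik 0.62, product 0.1798.
Normalizing constant = 0.41340; the posterior for Coin 1 is its product over the sum, 0.04560/0.41340 = 0.1103.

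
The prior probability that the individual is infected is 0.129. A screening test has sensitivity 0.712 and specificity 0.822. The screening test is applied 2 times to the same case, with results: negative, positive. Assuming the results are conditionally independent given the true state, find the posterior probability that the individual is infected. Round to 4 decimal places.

Let H be the event that the individual is infected; start with P(H) = 0.129. P('positive'|H) = 0.712, P('positive'|¬H) = 0.178.
Update on result 1 ('negative'): P(H) ← 0.288·0.1290 / (0.288·0.1290 + 0.822·0.8710) = 0.037152/0.75311 = 0.0493.
Update on result 2 ('positive'): P(H) ← 0.712·0.0493 / (0.712·0.0493 + 0.178·0.9507) = 0.035124/0.20434 = 0.1719.

Posterior P(H) ≈ 0.1719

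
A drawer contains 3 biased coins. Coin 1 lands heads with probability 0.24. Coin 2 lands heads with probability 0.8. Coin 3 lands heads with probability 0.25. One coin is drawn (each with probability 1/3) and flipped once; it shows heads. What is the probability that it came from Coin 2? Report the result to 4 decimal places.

Tabulate prior·likelihood by source: [1] prior 0.333333, lik 0.24, product 0.08000; [2] prior 0.333333, lik 0.8, product 0.2667; [3] prior 0.333333, lik 0.25, product 0.08333.
Normalizing constant = 0.43000; the posterior for Coin 2 is its product over the sum, 0.2667/0.43000 = 0.6202.

Posterior probability ≈ 0.6202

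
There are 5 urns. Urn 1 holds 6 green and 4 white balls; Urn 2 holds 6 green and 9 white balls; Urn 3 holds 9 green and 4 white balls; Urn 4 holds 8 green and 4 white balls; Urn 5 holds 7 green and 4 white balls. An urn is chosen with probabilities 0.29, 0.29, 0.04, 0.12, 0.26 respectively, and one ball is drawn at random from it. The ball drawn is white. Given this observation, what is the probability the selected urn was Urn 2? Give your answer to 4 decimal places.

Tabulate prior·likelihood by source: [1] prior 0.29, lik 0.4, product 0.1160; [2] prior 0.29, lik 0.6, product 0.1740; [3] prior 0.04, lik 0.3077, product 0.01231; [4] prior 0.12, lik 0.3333, product 0.04000; [5] prior 0.26, lik 0.3636, product 0.09455.
Normalizing constant = 0.43685; the posterior for Urn 2 is its product over the sum, 0.1740/0.43685 = 0.3983.

Posterior probability ≈ 0.3983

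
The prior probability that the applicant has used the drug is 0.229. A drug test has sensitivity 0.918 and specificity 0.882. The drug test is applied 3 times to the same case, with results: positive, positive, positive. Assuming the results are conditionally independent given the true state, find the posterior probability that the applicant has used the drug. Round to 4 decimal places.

Let H be the event that the applicant has used the drug; start with P(H) = 0.229. P('positive'|H) = 0.918, P('positive'|¬H) = 0.118.
Update on result 1 ('positive'): P(H) ← 0.918·0.2290 / (0.918·0.2290 + 0.118·0.7710) = 0.21022/0.30120 = 0.6979.
Update on result 2 ('positive'): P(H) ← 0.918·0.6979 / (0.918·0.6979 + 0.118·0.3021) = 0.64072/0.67636 = 0.9473.
Update on result 3 ('positive'): P(H) ← 0.918·0.9473 / (0.918·0.9473 + 0.118·0.0527) = 0.86962/0.87584 = 0.9929.

Posterior P(H) ≈ 0.9929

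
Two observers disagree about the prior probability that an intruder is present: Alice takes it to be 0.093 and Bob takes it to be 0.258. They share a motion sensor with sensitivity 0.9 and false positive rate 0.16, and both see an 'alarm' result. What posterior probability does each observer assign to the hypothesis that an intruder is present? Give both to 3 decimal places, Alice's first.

P('+'|H) = 0.9, P('+'|¬H) = 0.16.
Alice: numerator 0.9·0.093 = 0.083700; evidence = 0.083700+0.16·0.907 = 0.22882; posterior = 0.366.
Bob: numerator 0.9·0.258 = 0.23220; evidence = 0.23220+0.16·0.742 = 0.35092; posterior = 0.662.

Alice: 0.366; Bob: 0.662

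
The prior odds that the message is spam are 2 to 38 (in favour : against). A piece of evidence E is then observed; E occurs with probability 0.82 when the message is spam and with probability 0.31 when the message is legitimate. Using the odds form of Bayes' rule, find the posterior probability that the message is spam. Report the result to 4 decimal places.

Prior odds = 2/38 = 0.052632. In log-odds, ln(0.052632) = -2.9444.
Add log likelihood ratio: ln(2.6452) = 0.97273.
Posterior log-odds = -1.9717, so posterior odds = exp(-1.9717) = 0.13922. Converting, P(H|E) = 0.13922/1.1392 = 0.1222.

Posterior probability ≈ 0.1222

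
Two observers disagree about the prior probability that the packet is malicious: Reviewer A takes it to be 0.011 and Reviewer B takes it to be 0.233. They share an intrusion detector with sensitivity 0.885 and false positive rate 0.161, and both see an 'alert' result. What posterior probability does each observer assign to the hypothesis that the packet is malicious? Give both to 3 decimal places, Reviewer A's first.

Reviewer A: 0.058; Reviewer B: 0.625

P('+'|H) = 0.885, P('+'|¬H) = 0.161.
Reviewer A: numerator 0.885·0.011 = 0.0097350; evidence = 0.0097350+0.161·0.989 = 0.16896; posterior = 0.058.
Reviewer B: numerator 0.885·0.233 = 0.20620; evidence = 0.20620+0.161·0.767 = 0.32969; posterior = 0.625.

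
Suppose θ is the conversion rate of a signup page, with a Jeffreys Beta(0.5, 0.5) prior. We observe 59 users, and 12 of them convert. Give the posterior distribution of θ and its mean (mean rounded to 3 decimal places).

Posterior: Beta(12.5, 47.5); mean ≈ 0.208

Observing 12 successes and 47 failures updates Beta(0.5, 0.5) by adding the success and failure counts to the two shape parameters: α = 0.5+12 = 12.5, β = 0.5+47 = 47.5.
Posterior mean = α/(α+β) = 12.5/60 = 0.208.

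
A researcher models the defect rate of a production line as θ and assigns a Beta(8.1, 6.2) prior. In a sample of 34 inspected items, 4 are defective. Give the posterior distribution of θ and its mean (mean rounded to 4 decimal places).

The binomial likelihood is conjugate to the Beta prior: with 4 successes and 30 failures, the posterior is Beta(8.1+4, 6.2+30) = Beta(12.1, 36.2).
E[θ | data] = 12.1/(12.1+36.2) = 0.2505.

Posterior: Beta(12.1, 36.2); mean ≈ 0.2505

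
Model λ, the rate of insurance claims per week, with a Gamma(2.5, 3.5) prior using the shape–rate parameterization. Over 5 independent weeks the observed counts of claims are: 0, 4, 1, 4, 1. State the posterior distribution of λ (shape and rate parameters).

Posterior: Gamma(shape=12.5, rate=8.5)

The Poisson likelihood adds the total count to the shape and the number of exposure periods to the rate. Here ∑xᵢ = 10 and n = 5, so shape 2.5→12.5 and rate 3.5→8.5.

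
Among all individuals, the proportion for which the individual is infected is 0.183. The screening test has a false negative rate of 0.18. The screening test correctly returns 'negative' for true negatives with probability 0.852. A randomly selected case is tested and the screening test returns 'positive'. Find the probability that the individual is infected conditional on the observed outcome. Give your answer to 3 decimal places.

Write H for 'the individual is infected'. Prior odds H:¬H = 0.183/0.817 = 0.22399. For the 'positive' outcome, the likelihood ratio is 0.82/0.148 = 5.5405.
Posterior odds = 0.22399 × 5.5405 = 1.2410, so P(H|E) = 1.2410/(1+1.2410) = 0.554.

P(H | E) ≈ 0.554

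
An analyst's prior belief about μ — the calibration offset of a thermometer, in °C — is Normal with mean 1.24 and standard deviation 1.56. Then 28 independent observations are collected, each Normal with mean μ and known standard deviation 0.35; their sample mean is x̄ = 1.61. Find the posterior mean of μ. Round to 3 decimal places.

Posterior mean ≈ 1.609

With known σ, the Normal prior is conjugate. Weight on the data is w = (n/σ²)/(n/σ² + 1/τ₀²) = 228.571/(228.571+0.410914) = 0.99821.
Posterior mean = w·x̄ + (1−w)·μ₀ = 0.99821·1.61 + 0.0017945·1.24 = 1.609.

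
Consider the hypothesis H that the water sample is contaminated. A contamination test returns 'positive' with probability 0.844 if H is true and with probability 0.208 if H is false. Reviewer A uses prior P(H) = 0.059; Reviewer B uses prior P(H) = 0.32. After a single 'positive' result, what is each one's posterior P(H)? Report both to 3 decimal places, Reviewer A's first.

Reviewer A: 0.203; Reviewer B: 0.656

P('+'|H) = 0.844, P('+'|¬H) = 0.208.
Reviewer A: numerator 0.844·0.059 = 0.049796; evidence = 0.049796+0.208·0.941 = 0.24552; posterior = 0.203.
Reviewer B: numerator 0.844·0.32 = 0.27008; evidence = 0.27008+0.208·0.68 = 0.41152; posterior = 0.656.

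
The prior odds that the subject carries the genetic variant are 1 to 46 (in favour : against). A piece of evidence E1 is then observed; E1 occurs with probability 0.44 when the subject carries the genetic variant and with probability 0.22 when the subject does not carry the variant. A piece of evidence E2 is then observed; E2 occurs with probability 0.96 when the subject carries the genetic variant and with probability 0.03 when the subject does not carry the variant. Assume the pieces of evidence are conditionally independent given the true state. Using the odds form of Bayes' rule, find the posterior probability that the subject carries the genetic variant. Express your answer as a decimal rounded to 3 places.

Posterior probability ≈ 0.582

Prior odds = 1/46 = 0.021739.
Likelihood ratio for E1 = 0.44/0.22 = 2.0000.
Likelihood ratio for E2 = 0.96/0.03 = 32.000.
Posterior odds = prior odds × LR₁ × LR₂ = 1.3913.
Posterior probability = odds/(1+odds) = 1.3913/2.3913 = 0.582.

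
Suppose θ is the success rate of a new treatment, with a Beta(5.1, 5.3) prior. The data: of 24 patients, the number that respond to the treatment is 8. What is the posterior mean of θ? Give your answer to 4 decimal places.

Posterior mean ≈ 0.3808

Observing 8 successes and 16 failures updates Beta(5.1, 5.3) by adding the success and failure counts to the two shape parameters: α = 5.1+8 = 13.1, β = 5.3+16 = 21.3.
E[θ | data] = 13.1/(13.1+21.3) = 0.3808.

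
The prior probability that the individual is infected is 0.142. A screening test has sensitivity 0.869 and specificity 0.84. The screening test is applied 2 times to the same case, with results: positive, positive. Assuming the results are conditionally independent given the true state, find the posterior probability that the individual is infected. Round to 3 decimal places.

With H the event that the individual is infected, the joint likelihood of the observed sequence is P(data|H) = 0.869·0.869 = 0.75516 and P(data|¬H) = 0.16·0.16 = 0.025600.
Bayes: P(H|data) = 0.142·0.75516 / (0.142·0.75516 + 0.858·0.025600) = 0.10723/0.12920 = 0.8300.

Posterior P(H) ≈ 0.830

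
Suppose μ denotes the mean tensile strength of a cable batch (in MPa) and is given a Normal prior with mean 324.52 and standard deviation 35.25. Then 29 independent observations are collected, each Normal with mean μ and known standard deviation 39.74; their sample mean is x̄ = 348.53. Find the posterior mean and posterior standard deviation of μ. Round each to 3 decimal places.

Posterior mean ≈ 347.522; posterior SD ≈ 7.223

With known σ, the Normal prior is conjugate. Weight on the data is w = (n/σ²)/(n/σ² + 1/τ₀²) = 0.0183629/(0.0183629+0.00080479) = 0.95801.
Posterior mean = w·x̄ + (1−w)·μ₀ = 0.95801·348.53 + 0.041987·324.52 = 347.522. Posterior variance = 1/(0.0183629+0.00080479) = 52.1710, so SD = 7.223.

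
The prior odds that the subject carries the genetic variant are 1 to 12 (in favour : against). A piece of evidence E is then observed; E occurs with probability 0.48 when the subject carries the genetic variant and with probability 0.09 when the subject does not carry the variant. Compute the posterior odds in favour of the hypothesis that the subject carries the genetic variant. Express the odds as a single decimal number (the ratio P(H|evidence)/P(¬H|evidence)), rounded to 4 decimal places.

Posterior odds ≈ 0.4444

Prior odds = 1/12 = 0.083333. In log-odds, ln(0.083333) = -2.4849.
Add log likelihood ratio: ln(5.3333) = 1.6740.
Posterior log-odds = -0.81093, so posterior odds = exp(-0.81093) = 0.44444.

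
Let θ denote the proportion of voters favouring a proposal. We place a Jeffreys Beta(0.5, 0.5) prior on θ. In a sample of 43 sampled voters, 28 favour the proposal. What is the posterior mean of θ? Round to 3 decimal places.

Observing 28 successes and 15 failures updates Beta(0.5, 0.5) by adding the success and failure counts to the two shape parameters: α = 0.5+28 = 28.5, β = 0.5+15 = 15.5.
E[θ | data] = 28.5/(28.5+15.5) = 0.648.

Posterior mean ≈ 0.648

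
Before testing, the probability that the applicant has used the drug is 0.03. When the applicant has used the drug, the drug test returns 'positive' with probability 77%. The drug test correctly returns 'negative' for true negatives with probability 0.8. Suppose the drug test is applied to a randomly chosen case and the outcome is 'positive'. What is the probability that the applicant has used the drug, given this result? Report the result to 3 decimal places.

Let H be the event that the applicant has used the drug. P(H) = 0.03, so P(¬H) = 0.97. With E the 'positive' result, P(E|H) = 0.77 and P(E|¬H) = 0.2.
P(E) = 0.77·0.03 + 0.2·0.97 = 0.023100 + 0.19400 = 0.21710.
By Bayes' theorem, P(H|E) = 0.023100 / 0.21710 = 0.106.

P(H | E) ≈ 0.106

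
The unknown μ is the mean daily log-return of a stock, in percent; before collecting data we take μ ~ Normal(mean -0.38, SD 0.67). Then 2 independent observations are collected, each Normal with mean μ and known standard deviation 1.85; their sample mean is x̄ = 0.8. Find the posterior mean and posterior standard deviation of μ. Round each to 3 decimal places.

Posterior mean ≈ -0.135; posterior SD ≈ 0.596

Prior precision 1/τ₀² = 1/0.67² = 2.22767; data precision n/σ² = 2/1.85² = 0.584368.
Posterior precision = 2.22767 + 0.584368 = 2.81204, giving posterior SD = 1/√2.81204 = 0.596.
Posterior mean = (2.22767·-0.38 + 0.584368·0.8) / 2.81204 = -0.135.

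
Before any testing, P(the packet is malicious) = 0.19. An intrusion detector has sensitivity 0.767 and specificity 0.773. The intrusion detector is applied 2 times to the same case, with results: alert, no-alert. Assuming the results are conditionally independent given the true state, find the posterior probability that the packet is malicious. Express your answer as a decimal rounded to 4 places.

Posterior P(H) ≈ 0.1928

With H the event that the packet is malicious, the joint likelihood of the observed sequence is P(data|H) = 0.767·0.233 = 0.17871 and P(data|¬H) = 0.227·0.773 = 0.17547.
Bayes: P(H|data) = 0.19·0.17871 / (0.19·0.17871 + 0.81·0.17547) = 0.033955/0.17609 = 0.1928.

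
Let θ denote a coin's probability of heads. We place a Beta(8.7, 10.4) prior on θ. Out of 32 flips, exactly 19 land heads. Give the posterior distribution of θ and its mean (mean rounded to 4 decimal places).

Observing 19 successes and 13 failures updates Beta(8.7, 10.4) by adding the success and failure counts to the two shape parameters: α = 8.7+19 = 27.7, β = 10.4+13 = 23.4.
E[θ | data] = 27.7/(27.7+23.4) = 0.5421.

Posterior: Beta(27.7, 23.4); mean ≈ 0.5421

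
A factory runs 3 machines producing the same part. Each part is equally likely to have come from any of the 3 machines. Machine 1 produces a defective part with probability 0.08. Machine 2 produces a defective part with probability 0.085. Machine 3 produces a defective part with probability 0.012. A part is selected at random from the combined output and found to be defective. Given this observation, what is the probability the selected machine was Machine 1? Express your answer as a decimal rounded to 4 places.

Posterior probability ≈ 0.4520

Tabulate prior·likelihood by source: [1] prior 0.333333, lik 0.08, product 0.02667; [2] prior 0.333333, lik 0.085, product 0.02833; [3] prior 0.333333, lik 0.012, product 0.004000.
Normalizing constant = 0.059000; the posterior for Machine 1 is its product over the sum, 0.02667/0.059000 = 0.4520.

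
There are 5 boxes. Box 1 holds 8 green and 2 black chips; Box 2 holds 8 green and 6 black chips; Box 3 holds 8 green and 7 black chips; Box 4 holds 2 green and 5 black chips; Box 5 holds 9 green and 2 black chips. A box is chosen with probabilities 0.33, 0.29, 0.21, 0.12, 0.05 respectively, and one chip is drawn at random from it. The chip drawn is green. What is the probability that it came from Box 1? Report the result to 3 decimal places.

Tabulate prior·likelihood by source: [1] prior 0.33, lik 0.8, product 0.2640; [2] prior 0.29, lik 0.5714, product 0.1657; [3] prior 0.21, lik 0.5333, product 0.1120; [4] prior 0.12, lik 0.2857, product 0.03429; [5] prior 0.05, lik 0.8182, product 0.04091.
Normalizing constant = 0.61691; the posterior for Box 1 is its product over the sum, 0.2640/0.61691 = 0.428.

Posterior probability ≈ 0.428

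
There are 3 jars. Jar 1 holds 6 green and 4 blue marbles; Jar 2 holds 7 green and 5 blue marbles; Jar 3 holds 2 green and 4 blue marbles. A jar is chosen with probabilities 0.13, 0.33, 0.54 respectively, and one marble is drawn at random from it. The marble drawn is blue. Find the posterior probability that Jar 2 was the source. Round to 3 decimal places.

Posterior probability ≈ 0.250

Tabulate prior·likelihood by source: [1] prior 0.13, lik 0.4, product 0.05200; [2] prior 0.33, lik 0.4167, product 0.1375; [3] prior 0.54, lik 0.6667, product 0.3600.
Normalizing constant = 0.54950; the posterior for Jar 2 is its product over the sum, 0.1375/0.54950 = 0.250.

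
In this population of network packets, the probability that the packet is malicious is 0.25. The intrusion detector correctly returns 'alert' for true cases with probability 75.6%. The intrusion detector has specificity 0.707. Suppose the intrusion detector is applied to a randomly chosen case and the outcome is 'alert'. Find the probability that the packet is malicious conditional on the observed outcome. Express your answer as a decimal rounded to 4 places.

P(H | E) ≈ 0.4624

Let H be the event that the packet is malicious. P(H) = 0.25, so P(¬H) = 0.75. With E the 'alert' result, P(E|H) = 0.756 and P(E|¬H) = 0.293.
P(E) = 0.756·0.25 + 0.293·0.75 = 0.18900 + 0.21975 = 0.40875.
By Bayes' theorem, P(H|E) = 0.18900 / 0.40875 = 0.4624.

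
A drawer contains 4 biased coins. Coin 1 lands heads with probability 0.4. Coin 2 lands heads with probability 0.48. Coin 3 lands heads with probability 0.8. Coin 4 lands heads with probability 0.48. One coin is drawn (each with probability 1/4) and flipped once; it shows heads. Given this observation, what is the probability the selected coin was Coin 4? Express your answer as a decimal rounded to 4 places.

Posterior probability ≈ 0.2222

P(heads|C1) = 0.4; P(heads|C2) = 0.48; P(heads|C3) = 0.8; P(heads|C4) = 0.48.
Prior × likelihood for each source: 0.25·0.4=0.1000, 0.25·0.48=0.1200, 0.25·0.8=0.2000, 0.25·0.48=0.1200. Summing gives P(heads) = 0.54000.
P(Coin 4 | heads) = 0.1200 / 0.54000 = 0.2222.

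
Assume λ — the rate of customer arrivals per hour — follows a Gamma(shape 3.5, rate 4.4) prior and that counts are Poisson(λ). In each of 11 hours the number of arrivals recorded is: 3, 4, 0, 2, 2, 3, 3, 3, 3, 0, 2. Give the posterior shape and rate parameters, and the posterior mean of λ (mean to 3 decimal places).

Posterior: Gamma(shape=28.5, rate=15.4); mean ≈ 1.851

Total count ∑xᵢ = 25 over n = 11 hours.
Gamma is conjugate to the Poisson likelihood: posterior is Gamma(shape = 3.5+25 = 28.5, rate = 4.4+11 = 15.4).
Posterior mean = shape/rate = 28.5/15.4 = 1.851.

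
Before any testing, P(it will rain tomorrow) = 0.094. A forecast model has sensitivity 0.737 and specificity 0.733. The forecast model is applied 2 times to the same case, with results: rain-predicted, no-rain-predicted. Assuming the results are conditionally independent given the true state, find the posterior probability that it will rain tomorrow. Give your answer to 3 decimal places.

Let H be the event that it will rain tomorrow; start with P(H) = 0.094. P('rain-predicted'|H) = 0.737, P('rain-predicted'|¬H) = 0.267.
Update on result 1 ('rain-predicted'): P(H) ← 0.737·0.0940 / (0.737·0.0940 + 0.267·0.9060) = 0.069278/0.31118 = 0.2226.
Update on result 2 ('no-rain-predicted'): P(H) ← 0.263·0.2226 / (0.263·0.2226 + 0.733·0.7774) = 0.058552/0.62836 = 0.0932.

Posterior P(H) ≈ 0.093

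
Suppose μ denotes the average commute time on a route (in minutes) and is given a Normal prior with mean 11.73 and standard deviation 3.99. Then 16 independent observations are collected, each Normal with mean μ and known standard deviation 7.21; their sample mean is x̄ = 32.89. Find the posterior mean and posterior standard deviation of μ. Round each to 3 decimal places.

Posterior mean ≈ 29.304; posterior SD ≈ 1.643

With known σ, the Normal prior is conjugate. Weight on the data is w = (n/σ²)/(n/σ² + 1/τ₀²) = 0.307786/(0.307786+0.0628137) = 0.83051.
Posterior mean = w·x̄ + (1−w)·μ₀ = 0.83051·32.89 + 0.16949·11.73 = 29.304. Posterior variance = 1/(0.307786+0.0628137) = 2.69833, so SD = 1.643.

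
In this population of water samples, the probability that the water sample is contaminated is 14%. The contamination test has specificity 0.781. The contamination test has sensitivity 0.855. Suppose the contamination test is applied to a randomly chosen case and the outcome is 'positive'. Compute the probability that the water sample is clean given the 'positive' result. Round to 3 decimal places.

Write H for 'the water sample is contaminated'. Prior odds H:¬H = 0.14/0.86 = 0.16279. For the 'positive' outcome, the likelihood ratio is 0.855/0.219 = 3.9041.
Posterior odds = 0.16279 × 3.9041 = 0.63555, so P(H|E) = 0.63555/(1+0.63555) = 0.389. Then P(¬H|E) = 1 − 0.389 = 0.611.

P(¬H | E) ≈ 0.611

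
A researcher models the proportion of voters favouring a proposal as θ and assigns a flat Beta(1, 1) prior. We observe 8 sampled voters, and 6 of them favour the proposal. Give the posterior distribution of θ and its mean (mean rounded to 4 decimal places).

The binomial likelihood is conjugate to the Beta prior: with 6 successes and 2 failures, the posterior is Beta(1+6, 1+2) = Beta(7, 3).
Posterior mean = α/(α+β) = 7/10 = 0.7000.

Posterior: Beta(7, 3); mean ≈ 0.7000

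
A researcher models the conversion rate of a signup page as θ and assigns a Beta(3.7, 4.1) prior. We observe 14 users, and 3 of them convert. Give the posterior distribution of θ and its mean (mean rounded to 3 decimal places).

Posterior: Beta(6.7, 15.1); mean ≈ 0.307

The binomial likelihood is conjugate to the Beta prior: with 3 successes and 11 failures, the posterior is Beta(3.7+3, 4.1+11) = Beta(6.7, 15.1).
E[θ | data] = 6.7/(6.7+15.1) = 0.307.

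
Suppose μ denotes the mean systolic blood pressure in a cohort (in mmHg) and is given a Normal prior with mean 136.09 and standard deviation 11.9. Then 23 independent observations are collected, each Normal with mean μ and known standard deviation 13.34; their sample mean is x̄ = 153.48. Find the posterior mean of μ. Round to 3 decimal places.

Prior precision 1/τ₀² = 1/11.9² = 0.00706165; data precision n/σ² = 23/13.34² = 0.129246.
Posterior precision = 0.00706165 + 0.129246 = 0.136307.
Posterior mean = (0.00706165·136.09 + 0.129246·153.48) / 0.136307 = 152.579.

Posterior mean ≈ 152.579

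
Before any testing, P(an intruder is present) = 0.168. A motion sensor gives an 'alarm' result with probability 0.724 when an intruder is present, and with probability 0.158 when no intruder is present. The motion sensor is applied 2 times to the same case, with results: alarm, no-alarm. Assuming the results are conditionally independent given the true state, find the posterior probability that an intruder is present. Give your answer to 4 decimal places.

Posterior P(H) ≈ 0.2327

Let H be the event that an intruder is present; start with P(H) = 0.168. P('alarm'|H) = 0.724, P('alarm'|¬H) = 0.158.
Update on result 1 ('alarm'): P(H) ← 0.724·0.1680 / (0.724·0.1680 + 0.158·0.8320) = 0.12163/0.25309 = 0.4806.
Update on result 2 ('no-alarm'): P(H) ← 0.276·0.4806 / (0.276·0.4806 + 0.842·0.5194) = 0.13264/0.56999 = 0.2327.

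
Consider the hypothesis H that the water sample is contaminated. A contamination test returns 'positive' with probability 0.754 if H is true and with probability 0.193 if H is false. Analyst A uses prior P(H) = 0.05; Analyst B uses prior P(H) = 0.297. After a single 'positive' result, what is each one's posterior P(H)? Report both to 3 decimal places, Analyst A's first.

Analyst A: 0.171; Analyst B: 0.623

P('+'|H) = 0.754, P('+'|¬H) = 0.193.
Analyst A: numerator 0.754·0.05 = 0.037700; evidence = 0.037700+0.193·0.95 = 0.22105; posterior = 0.171.
Analyst B: numerator 0.754·0.297 = 0.22394; evidence = 0.22394+0.193·0.703 = 0.35962; posterior = 0.623.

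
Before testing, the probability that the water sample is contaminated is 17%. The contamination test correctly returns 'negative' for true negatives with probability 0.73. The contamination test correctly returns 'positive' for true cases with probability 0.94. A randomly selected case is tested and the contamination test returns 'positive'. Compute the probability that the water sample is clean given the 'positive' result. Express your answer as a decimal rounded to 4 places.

Let H be the event that the water sample is contaminated. P(H) = 0.17, so P(¬H) = 0.83. With E the 'positive' result, P(E|H) = 0.94 and P(E|¬H) = 0.27.
P(E) = 0.94·0.17 + 0.27·0.83 = 0.15980 + 0.22410 = 0.38390.
By Bayes' theorem, P(H|E) = 0.15980 / 0.38390 = 0.4163. Hence P(¬H|E) = 1 − 0.4163 = 0.5837.

P(¬H | E) ≈ 0.5837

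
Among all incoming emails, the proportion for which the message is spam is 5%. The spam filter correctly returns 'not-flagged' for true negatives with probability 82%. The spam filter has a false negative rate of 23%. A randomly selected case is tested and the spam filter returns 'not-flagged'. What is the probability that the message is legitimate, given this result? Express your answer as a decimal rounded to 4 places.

P(¬H | E) ≈ 0.9855

Write H for 'the message is spam'. Prior odds H:¬H = 0.05/0.95 = 0.052632. For the 'not-flagged' outcome, the likelihood ratio is 0.23/0.82 = 0.28049.
Posterior odds = 0.052632 × 0.28049 = 0.014763, so P(H|E) = 0.014763/(1+0.014763) = 0.0145. Then P(¬H|E) = 1 − 0.0145 = 0.9855.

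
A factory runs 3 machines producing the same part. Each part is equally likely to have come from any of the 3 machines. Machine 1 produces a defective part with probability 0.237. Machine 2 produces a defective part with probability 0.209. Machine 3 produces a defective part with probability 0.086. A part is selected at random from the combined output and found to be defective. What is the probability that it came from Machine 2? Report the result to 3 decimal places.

Posterior probability ≈ 0.393

P(defective|M1) = 0.237; P(defective|M2) = 0.209; P(defective|M3) = 0.086.
Prior × likelihood for each source: 0.333333·0.237=0.07900, 0.333333·0.209=0.06967, 0.333333·0.086=0.02867. Summing gives P(defective) = 0.17733.
P(Machine 2 | defective) = 0.06967 / 0.17733 = 0.393.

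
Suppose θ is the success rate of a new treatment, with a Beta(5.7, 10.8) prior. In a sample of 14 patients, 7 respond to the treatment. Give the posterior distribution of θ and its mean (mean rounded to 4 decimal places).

Observing 7 successes and 7 failures updates Beta(5.7, 10.8) by adding the success and failure counts to the two shape parameters: α = 5.7+7 = 12.7, β = 10.8+7 = 17.8.
Posterior mean = α/(α+β) = 12.7/30.5 = 0.4164.

Posterior: Beta(12.7, 17.8); mean ≈ 0.4164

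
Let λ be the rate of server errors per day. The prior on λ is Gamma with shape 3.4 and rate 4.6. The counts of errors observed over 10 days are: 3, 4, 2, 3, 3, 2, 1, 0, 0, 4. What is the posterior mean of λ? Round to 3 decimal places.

Posterior mean ≈ 1.740

The Poisson likelihood adds the total count to the shape and the number of exposure periods to the rate. Here ∑xᵢ = 22 and n = 10, so shape 3.4→25.4 and rate 4.6→14.6.
E[λ | data] = 25.4/14.6 = 1.740.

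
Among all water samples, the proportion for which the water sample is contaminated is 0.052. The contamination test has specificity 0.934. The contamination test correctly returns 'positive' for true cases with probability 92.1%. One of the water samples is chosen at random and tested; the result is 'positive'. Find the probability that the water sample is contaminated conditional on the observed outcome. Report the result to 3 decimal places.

P(H | E) ≈ 0.434

Write H for 'the water sample is contaminated'. Prior odds H:¬H = 0.052/0.948 = 0.054852. For the 'positive' outcome, the likelihood ratio is 0.921/0.066 = 13.955.
Posterior odds = 0.054852 × 13.955 = 0.76544, so P(H|E) = 0.76544/(1+0.76544) = 0.434.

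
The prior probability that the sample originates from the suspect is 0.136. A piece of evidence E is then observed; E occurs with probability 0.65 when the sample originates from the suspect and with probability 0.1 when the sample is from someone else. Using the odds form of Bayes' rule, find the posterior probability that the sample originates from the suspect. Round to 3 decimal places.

Posterior probability ≈ 0.506

Prior odds = 0.136/(1−0.136) = 0.15741. In log-odds, ln(0.15741) = -1.8489.
Add log likelihood ratio: ln(6.5000) = 1.8718.
Posterior log-odds = 0.022884, so posterior odds = exp(0.022884) = 1.0231. Converting, P(H|E) = 1.0231/2.0231 = 0.506.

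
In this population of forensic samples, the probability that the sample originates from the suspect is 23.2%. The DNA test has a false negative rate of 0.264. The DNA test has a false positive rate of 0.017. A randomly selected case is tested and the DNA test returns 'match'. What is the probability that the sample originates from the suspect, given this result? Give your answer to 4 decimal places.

P(H | E) ≈ 0.9290

Write H for 'the sample originates from the suspect'. Prior odds H:¬H = 0.232/0.768 = 0.30208. For the 'match' outcome, the likelihood ratio is 0.736/0.017 = 43.294.
Posterior odds = 0.30208 × 43.294 = 13.078, so P(H|E) = 13.078/(1+13.078) = 0.9290.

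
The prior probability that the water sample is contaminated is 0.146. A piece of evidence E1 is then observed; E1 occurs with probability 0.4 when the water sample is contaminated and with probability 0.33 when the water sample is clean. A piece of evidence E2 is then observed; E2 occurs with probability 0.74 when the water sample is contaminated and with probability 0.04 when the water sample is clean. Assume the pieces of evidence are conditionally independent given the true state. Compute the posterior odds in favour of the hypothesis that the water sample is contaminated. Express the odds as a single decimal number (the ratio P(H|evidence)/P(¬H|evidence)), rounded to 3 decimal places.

Posterior odds ≈ 3.834

Prior odds = 0.146/(1−0.146) = 0.17096. In log-odds, ln(0.17096) = -1.7663.
Add log likelihood ratios: ln(1.2121) + ln(18.500) = 3.1101.
Posterior log-odds = 1.3438, so posterior odds = exp(1.3438) = 3.8337.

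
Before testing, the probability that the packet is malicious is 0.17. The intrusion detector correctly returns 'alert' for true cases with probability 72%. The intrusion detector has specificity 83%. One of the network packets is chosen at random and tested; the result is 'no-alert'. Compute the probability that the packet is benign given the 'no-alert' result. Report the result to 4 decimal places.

P(¬H | E) ≈ 0.9354

Write H for 'the packet is malicious'. Prior odds H:¬H = 0.17/0.83 = 0.20482. For the 'no-alert' outcome, the likelihood ratio is 0.28/0.83 = 0.33735.
Posterior odds = 0.20482 × 0.33735 = 0.069096, so P(H|E) = 0.069096/(1+0.069096) = 0.0646. Then P(¬H|E) = 1 − 0.0646 = 0.9354.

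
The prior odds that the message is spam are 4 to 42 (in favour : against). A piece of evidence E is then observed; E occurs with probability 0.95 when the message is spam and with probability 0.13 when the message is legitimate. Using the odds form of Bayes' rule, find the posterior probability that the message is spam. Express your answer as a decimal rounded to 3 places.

Prior odds = 4/42 = 0.095238. In log-odds, ln(0.095238) = -2.3514.
Add log likelihood ratio: ln(7.3077) = 1.9889.
Posterior log-odds = -0.36245, so posterior odds = exp(-0.36245) = 0.69597. Converting, P(H|E) = 0.69597/1.6960 = 0.410.

Posterior probability ≈ 0.410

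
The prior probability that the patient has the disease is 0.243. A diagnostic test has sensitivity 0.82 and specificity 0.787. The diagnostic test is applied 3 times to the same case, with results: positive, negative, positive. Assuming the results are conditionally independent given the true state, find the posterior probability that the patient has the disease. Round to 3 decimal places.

Posterior P(H) ≈ 0.521

With H the event that the patient has the disease, the joint likelihood of the observed sequence is P(data|H) = 0.82·0.18·0.82 = 0.12103 and P(data|¬H) = 0.213·0.787·0.213 = 0.035705.
Bayes: P(H|data) = 0.243·0.12103 / (0.243·0.12103 + 0.757·0.035705) = 0.029411/0.056440 = 0.5211.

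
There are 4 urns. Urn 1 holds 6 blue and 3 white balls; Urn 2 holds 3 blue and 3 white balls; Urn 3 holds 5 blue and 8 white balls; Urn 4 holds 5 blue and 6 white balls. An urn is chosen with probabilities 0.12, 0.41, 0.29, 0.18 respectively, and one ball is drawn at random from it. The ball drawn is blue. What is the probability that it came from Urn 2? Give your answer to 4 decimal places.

Posterior probability ≈ 0.4286

Tabulate prior·likelihood by source: [1] prior 0.12, lik 0.6667, product 0.08000; [2] prior 0.41, lik 0.5, product 0.2050; [3] prior 0.29, lik 0.3846, product 0.1115; [4] prior 0.18, lik 0.4545, product 0.08182.
Normalizing constant = 0.47836; the posterior for Urn 2 is its product over the sum, 0.2050/0.47836 = 0.4286.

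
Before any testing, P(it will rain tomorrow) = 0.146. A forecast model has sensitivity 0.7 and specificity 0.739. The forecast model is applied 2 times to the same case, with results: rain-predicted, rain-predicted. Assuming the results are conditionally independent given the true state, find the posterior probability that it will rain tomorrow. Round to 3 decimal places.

Let H be the event that it will rain tomorrow; start with P(H) = 0.146. P('rain-predicted'|H) = 0.7, P('rain-predicted'|¬H) = 0.261.
Update on result 1 ('rain-predicted'): P(H) ← 0.7·0.1460 / (0.7·0.1460 + 0.261·0.8540) = 0.10220/0.32509 = 0.3144.
Update on result 2 ('rain-predicted'): P(H) ← 0.7·0.3144 / (0.7·0.3144 + 0.261·0.6856) = 0.22006/0.39901 = 0.5515.

Posterior P(H) ≈ 0.552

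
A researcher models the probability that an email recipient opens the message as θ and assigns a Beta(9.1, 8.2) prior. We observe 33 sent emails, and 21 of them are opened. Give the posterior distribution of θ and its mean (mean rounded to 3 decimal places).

Observing 21 successes and 12 failures updates Beta(9.1, 8.2) by adding the success and failure counts to the two shape parameters: α = 9.1+21 = 30.1, β = 8.2+12 = 20.2.
Posterior mean = α/(α+β) = 30.1/50.3 = 0.598.

Posterior: Beta(30.1, 20.2); mean ≈ 0.598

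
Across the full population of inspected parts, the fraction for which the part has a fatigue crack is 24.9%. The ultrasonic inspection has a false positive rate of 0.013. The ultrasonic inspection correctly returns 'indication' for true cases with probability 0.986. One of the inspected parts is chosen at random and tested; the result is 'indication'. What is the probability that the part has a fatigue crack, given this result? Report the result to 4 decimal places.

P(H | E) ≈ 0.9618

Let H be the event that the part has a fatigue crack. P(H) = 0.249, so P(¬H) = 0.751. With E the 'indication' result, P(E|H) = 0.986 and P(E|¬H) = 0.013.
P(E) = 0.986·0.249 + 0.013·0.751 = 0.24551 + 0.0097630 = 0.25528.
By Bayes' theorem, P(H|E) = 0.24551 / 0.25528 = 0.9618.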